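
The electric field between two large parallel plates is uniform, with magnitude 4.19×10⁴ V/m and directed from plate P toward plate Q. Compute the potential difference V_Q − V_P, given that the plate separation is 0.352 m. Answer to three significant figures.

In a uniform field, potential decreases in the direction of E: ΔV = −E·d for a displacement d parallel to E.
Going from P to Q is a displacement of 0.352 m along the field, so V_Q − V_P = −Ed = -1.47×10⁴ V.

-1.47×10⁴ V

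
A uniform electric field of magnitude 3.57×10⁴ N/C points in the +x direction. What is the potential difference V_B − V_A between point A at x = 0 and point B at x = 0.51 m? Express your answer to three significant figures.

-1.82×10⁴ V

In a uniform field, potential decreases in the direction of E: V_B − V_A = −E·Δx.
V_B − V_A = −(3.57×10⁴ V/m)(0.510 m) = -1.82×10⁴ V.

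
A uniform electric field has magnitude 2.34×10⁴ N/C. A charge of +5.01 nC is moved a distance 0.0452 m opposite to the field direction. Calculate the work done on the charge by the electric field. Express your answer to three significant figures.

-5.30×10⁻⁶ J

The potential change for a displacement 0.0452 m opposite to the field direction is ΔV = +Ed = 1060 V.
W_field = −qΔV = -5.30×10⁻⁶ J.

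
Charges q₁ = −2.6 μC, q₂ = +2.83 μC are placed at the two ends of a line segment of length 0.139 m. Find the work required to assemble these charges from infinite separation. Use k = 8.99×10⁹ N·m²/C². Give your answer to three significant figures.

-0.476 J

The assembly work is the sum of pairwise potential energies, U = Σ_{i<j} kqᵢqⱼ/rᵢⱼ.
The separation is r = 0.139 m.
U = (-0.476) = -0.476 J.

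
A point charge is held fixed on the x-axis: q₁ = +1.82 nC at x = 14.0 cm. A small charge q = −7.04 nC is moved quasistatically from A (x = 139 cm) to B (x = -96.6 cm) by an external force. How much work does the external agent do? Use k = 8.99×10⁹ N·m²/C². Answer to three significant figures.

For quasistatic motion the external work equals the change in potential energy: W_ext = qΔV = q(V_B − V_A).
At A: distance to the source charge is 1.25 m; V_A = kq₁/r = 13.1 V.
At B: distance to the source charge is 1.11 m; V_B = kq₁/r = 14.8 V.
ΔV = V_B − V_A = 1.70 V.
W_ext = qΔV = (-7.04×10⁻⁹ C)(1.70 V) = -1.20×10⁻⁸ J.

-1.20×10⁻⁸ J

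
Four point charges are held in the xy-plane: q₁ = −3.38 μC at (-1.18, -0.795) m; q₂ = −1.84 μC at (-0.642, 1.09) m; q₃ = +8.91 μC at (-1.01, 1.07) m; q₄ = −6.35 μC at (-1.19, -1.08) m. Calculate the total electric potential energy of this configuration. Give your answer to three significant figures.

The work to assemble the configuration equals its total potential energy, U = Σ kqᵢqⱼ/rᵢⱼ over all pairs.
Pair separations: r₁₂ = 1.96 m, r₁₃ = 1.87 m, r₁₄ = 0.285 m, r₂₃ = 0.369 m, r₂₄ = 2.24 m, r₃₄ = 2.16 m.
Summing all 6 pair terms gives U = -0.0282 J.

-0.0282 J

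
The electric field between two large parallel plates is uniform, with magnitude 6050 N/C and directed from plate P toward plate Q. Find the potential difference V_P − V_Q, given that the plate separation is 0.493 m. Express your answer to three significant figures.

In a uniform field, potential decreases in the direction of E: ΔV = −E·d for a displacement d parallel to E.
Going from Q to P is a displacement of 0.493 m opposite to the field, so V_P − V_Q = +Ed = 2980 V.

2980 V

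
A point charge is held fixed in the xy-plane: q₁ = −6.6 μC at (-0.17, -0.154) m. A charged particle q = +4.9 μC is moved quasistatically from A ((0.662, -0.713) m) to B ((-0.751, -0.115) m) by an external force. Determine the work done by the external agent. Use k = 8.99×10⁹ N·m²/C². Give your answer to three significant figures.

-0.209 J

For quasistatic motion the external work equals the change in potential energy: W_ext = qΔV = q(V_B − V_A).
At A: distance to the source charge is 1.00 m; V_A = kq₁/r = -5.92×10⁴ V.
At B: distance to the source charge is 0.582 m; V_B = kq₁/r = -1.02×10⁵ V.
ΔV = V_B − V_A = -4.27×10⁴ V.
W_ext = qΔV = (4.90×10⁻⁶ C)(-4.27×10⁴ V) = -0.209 J.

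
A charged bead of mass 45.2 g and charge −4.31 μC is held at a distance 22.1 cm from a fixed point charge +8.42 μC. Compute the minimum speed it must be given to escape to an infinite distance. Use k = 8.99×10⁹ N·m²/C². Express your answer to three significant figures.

8.08 m/s

To just escape, total mechanical energy must reach zero at infinity: ½mv²_min + U = 0, so ½mv²_min = −U = |kQq|/r.
|U| = |kQq|/r = (8.99×10⁹ N·m²/C²)(8.42×10⁻⁶)(4.31×10⁻⁶)/(0.221) = 1.48 J.
v_min = √(2|U|/m) = √(2·1.48/0.0452) = 8.08 m/s.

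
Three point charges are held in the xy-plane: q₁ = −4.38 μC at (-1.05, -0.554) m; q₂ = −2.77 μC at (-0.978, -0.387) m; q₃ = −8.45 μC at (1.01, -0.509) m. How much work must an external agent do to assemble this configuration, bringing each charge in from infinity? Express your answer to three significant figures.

0.867 J

The assembly work is the sum of pairwise potential energies, U = Σ_{i<j} kqᵢqⱼ/rᵢⱼ.
Pair separations: r₁₂ = 0.182 m, r₁₃ = 2.06 m, r₂₃ = 1.99 m.
U = (0.600) + (0.161) + (0.106) = 0.867 J.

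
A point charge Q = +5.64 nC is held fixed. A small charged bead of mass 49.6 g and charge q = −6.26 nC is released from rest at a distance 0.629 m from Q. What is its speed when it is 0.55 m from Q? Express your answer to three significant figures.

Only the electrostatic force acts, so mechanical energy is conserved: ½mv² = U₁ − U₂ = kQq(1/r₁ − 1/r₂).
U₁ − U₂ = (8.99×10⁹ N·m²/C²)(5.64×10⁻⁹ C)(-6.26×10⁻⁹ C)(1/0.629 − 1/0.550) = 7.25×10⁻⁸ J.
v = √(2·7.25×10⁻⁸/0.0496) = 1.71×10⁻³ m/s.

1.71×10⁻³ m/s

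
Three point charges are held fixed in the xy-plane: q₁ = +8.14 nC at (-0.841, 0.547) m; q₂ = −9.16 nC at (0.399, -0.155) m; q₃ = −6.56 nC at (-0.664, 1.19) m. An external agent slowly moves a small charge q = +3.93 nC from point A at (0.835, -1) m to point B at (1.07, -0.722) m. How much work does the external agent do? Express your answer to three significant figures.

-3.12×10⁻⁸ J

For quasistatic motion the external work equals the change in potential energy: W_ext = qΔV = q(V_B − V_A).
At A: distances to the source charges are 2.28 m, 0.951 m, 2.65 m; V_A = Σ kqᵢ/rᵢ = -76.7 V.
At B: distances to the source charges are 2.29 m, 0.878 m, 2.58 m; V_B = Σ kqᵢ/rᵢ = -84.7 V.
ΔV = V_B − V_A = -7.94 V.
W_ext = qΔV = (3.93×10⁻⁹ C)(-7.94 V) = -3.12×10⁻⁸ J.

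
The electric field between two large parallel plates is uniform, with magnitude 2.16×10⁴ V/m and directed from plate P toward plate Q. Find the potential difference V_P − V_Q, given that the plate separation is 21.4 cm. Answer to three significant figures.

In a uniform field, potential decreases in the direction of E: ΔV = −E·d for a displacement d parallel to E.
Going from Q to P is a displacement of 21.4 cm opposite to the field, so V_P − V_Q = +Ed = 4620 V.

4620 V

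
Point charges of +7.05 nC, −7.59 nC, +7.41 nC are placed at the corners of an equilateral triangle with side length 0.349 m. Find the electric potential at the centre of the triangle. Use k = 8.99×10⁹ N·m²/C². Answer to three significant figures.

307 V

The total potential is the scalar sum of each charge's contribution, V = Σ kqᵢ/rᵢ.
The distance from each vertex to the centroid is a/√3 = 0.201 m.
V = k[(7.05×10⁻⁹)/(0.201) + (-7.59×10⁻⁹)/(0.201) + (7.41×10⁻⁹)/(0.201)] = 307 V.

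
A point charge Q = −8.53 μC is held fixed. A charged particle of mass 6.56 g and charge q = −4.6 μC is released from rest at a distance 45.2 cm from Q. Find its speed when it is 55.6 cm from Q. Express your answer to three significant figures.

6.67 m/s

Only the electrostatic force acts, so mechanical energy is conserved: ½mv² = U₁ − U₂ = kQq(1/r₁ − 1/r₂).
U₁ − U₂ = (8.99×10⁹ N·m²/C²)(-8.53×10⁻⁶ C)(-4.60×10⁻⁶ C)(1/0.452 − 1/0.556) = 0.146 J.
v = √(2·0.146/6.56×10⁻³) = 6.67 m/s.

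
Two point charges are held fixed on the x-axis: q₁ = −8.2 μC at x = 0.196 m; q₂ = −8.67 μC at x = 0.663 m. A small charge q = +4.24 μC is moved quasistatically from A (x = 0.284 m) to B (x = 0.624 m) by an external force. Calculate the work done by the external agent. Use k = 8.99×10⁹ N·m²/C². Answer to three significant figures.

-4.78 J

For quasistatic motion the external work equals the change in potential energy: W_ext = qΔV = q(V_B − V_A).
At A: distances to the source charges are 0.0880 m, 0.379 m; V_A = Σ kqᵢ/rᵢ = -1.04×10⁶ V.
At B: distances to the source charges are 0.428 m, 0.0390 m; V_B = Σ kqᵢ/rᵢ = -2.17×10⁶ V.
ΔV = V_B − V_A = -1.13×10⁶ V.
W_ext = qΔV = (4.24×10⁻⁶ C)(-1.13×10⁶ V) = -4.78 J.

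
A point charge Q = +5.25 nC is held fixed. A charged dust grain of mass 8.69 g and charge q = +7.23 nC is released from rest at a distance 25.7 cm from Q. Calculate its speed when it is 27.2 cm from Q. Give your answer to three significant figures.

4.11×10⁻³ m/s

Only the electrostatic force acts, so mechanical energy is conserved: ½mv² = U₁ − U₂ = kQq(1/r₁ − 1/r₂).
U₁ − U₂ = (8.99×10⁹ N·m²/C²)(5.25×10⁻⁹ C)(7.23×10⁻⁹ C)(1/0.257 − 1/0.272) = 7.32×10⁻⁸ J.
v = √(2·7.32×10⁻⁸/8.69×10⁻³) = 4.11×10⁻³ m/s.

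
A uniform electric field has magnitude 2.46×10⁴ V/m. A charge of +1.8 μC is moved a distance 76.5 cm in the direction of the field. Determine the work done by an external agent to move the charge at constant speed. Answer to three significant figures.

-0.0339 J

The potential change for a displacement 76.5 cm in the direction of the field is ΔV = −Ed = -1.88×10⁴ V.
W_ext = qΔV = -0.0339 J.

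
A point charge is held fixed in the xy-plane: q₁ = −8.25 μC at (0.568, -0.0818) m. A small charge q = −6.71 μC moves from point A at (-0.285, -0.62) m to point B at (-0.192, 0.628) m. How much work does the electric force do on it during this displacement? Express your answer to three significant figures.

The work done by the electric force is W_field = −ΔU = −q(V_B − V_A) = q(V_A − V_B).
At A: distance to the source charge is 1.01 m; V_A = kq₁/r = -7.35×10⁴ V.
At B: distance to the source charge is 1.04 m; V_B = kq₁/r = -7.13×10⁴ V.
ΔV = V_B − V_A = 2210 V.
W_field = −qΔV = −(-6.71×10⁻⁶ C)(2210 V) = 0.0149 J.

0.0149 J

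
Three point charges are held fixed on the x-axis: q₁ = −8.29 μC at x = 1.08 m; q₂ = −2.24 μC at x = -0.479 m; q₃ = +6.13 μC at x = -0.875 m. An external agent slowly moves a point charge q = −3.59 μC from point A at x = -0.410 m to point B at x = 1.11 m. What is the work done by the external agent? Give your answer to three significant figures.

8.06 J

For quasistatic motion the external work equals the change in potential energy: W_ext = qΔV = q(V_B − V_A).
At A: distances to the source charges are 1.49 m, 0.0690 m, 0.465 m; V_A = Σ kqᵢ/rᵢ = -2.23×10⁵ V.
At B: distances to the source charges are 0.0300 m, 1.59 m, 1.99 m; V_B = Σ kqᵢ/rᵢ = -2.47×10⁶ V.
ΔV = V_B − V_A = -2.25×10⁶ V.
W_ext = qΔV = (-3.59×10⁻⁶ C)(-2.25×10⁶ V) = 8.06 J.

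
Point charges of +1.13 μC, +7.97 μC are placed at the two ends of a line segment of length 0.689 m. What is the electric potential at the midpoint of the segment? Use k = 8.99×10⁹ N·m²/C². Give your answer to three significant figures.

2.37×10⁵ V

The total potential is the scalar sum of each charge's contribution, V = Σ kqᵢ/rᵢ.
Each charge is 0.344 m from the midpoint.
V = k[(1.13×10⁻⁶)/(0.344) + (7.97×10⁻⁶)/(0.344)] = 2.37×10⁵ V.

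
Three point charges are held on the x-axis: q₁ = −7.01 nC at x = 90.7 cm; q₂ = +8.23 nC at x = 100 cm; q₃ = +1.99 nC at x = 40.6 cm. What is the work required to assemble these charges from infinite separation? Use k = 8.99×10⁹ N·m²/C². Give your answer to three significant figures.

-5.58×10⁻⁶ J

The assembly work is the sum of pairwise potential energies, U = Σ_{i<j} kqᵢqⱼ/rᵢⱼ.
Pair separations: r₁₂ = 0.0930 m, r₁₃ = 0.501 m, r₂₃ = 0.594 m.
U = (-5.58×10⁻⁶) + (-2.50×10⁻⁷) + (2.48×10⁻⁷) = -5.58×10⁻⁶ J.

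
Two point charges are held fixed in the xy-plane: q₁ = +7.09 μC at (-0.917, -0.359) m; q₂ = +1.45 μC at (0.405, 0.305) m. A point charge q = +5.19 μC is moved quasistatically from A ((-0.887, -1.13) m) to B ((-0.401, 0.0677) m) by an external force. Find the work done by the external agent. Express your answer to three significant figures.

0.111 J

For quasistatic motion the external work equals the change in potential energy: W_ext = qΔV = q(V_B − V_A).
At A: distances to the source charges are 0.772 m, 1.93 m; V_A = Σ kqᵢ/rᵢ = 8.94×10⁴ V.
At B: distances to the source charges are 0.670 m, 0.840 m; V_B = Σ kqᵢ/rᵢ = 1.11×10⁵ V.
ΔV = V_B − V_A = 2.13×10⁴ V.
W_ext = qΔV = (5.19×10⁻⁶ C)(2.13×10⁴ V) = 0.111 J.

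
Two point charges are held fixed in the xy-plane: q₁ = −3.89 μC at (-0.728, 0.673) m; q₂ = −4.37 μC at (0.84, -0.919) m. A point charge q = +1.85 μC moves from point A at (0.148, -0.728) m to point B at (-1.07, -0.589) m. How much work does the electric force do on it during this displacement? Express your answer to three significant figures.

-0.0534 J

The work done by the electric force is W_field = −ΔU = −q(V_B − V_A) = q(V_A − V_B).
At A: distances to the source charges are 1.65 m, 0.718 m; V_A = Σ kqᵢ/rᵢ = -7.59×10⁴ V.
At B: distances to the source charges are 1.31 m, 1.94 m; V_B = Σ kqᵢ/rᵢ = -4.70×10⁴ V.
ΔV = V_B − V_A = 2.89×10⁴ V.
W_field = −qΔV = −(1.85×10⁻⁶ C)(2.89×10⁴ V) = -0.0534 J.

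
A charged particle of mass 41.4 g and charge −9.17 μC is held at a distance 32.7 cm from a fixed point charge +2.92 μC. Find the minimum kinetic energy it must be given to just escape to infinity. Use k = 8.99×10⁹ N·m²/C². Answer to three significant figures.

0.736 J

To just escape, total mechanical energy must reach zero at infinity: ½mv²_min + U = 0, so ½mv²_min = −U = |kQq|/r.
|U| = |kQq|/r = (8.99×10⁹ N·m²/C²)(2.92×10⁻⁶)(9.17×10⁻⁶)/(0.327) = 0.736 J.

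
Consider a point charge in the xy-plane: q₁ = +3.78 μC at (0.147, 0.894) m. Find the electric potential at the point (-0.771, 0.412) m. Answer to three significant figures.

3.28×10⁴ V

The total potential is the scalar sum of each charge's contribution, V = Σ kqᵢ/rᵢ.
Distances from the field point to each charge: r₁ = 1.04 m.
V = k[(3.78×10⁻⁶)/(1.04)] = 3.28×10⁴ V.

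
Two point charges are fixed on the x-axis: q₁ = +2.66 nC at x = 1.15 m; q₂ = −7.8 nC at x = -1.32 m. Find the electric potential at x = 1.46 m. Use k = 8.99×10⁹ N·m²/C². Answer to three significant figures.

51.9 V

The total potential is the scalar sum of each charge's contribution, V = Σ kqᵢ/rᵢ.
Distances from the field point to each charge: r₁ = 0.310 m, r₂ = 2.78 m.
V = k[(2.66×10⁻⁹)/(0.310) + (-7.80×10⁻⁹)/(2.78)] = 51.9 V.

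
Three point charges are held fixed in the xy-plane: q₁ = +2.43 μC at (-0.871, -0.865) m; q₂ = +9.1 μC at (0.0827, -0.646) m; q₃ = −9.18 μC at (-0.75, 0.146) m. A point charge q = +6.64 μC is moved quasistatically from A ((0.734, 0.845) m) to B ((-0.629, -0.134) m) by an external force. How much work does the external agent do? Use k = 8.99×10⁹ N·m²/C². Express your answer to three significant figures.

For quasistatic motion the external work equals the change in potential energy: W_ext = qΔV = q(V_B − V_A).
At A: distances to the source charges are 2.35 m, 1.63 m, 1.64 m; V_A = Σ kqᵢ/rᵢ = 9290 V.
At B: distances to the source charges are 0.770 m, 0.877 m, 0.305 m; V_B = Σ kqᵢ/rᵢ = -1.49×10⁵ V.
ΔV = V_B − V_A = -1.58×10⁵ V.
W_ext = qΔV = (6.64×10⁻⁶ C)(-1.58×10⁵ V) = -1.05 J.

-1.05 J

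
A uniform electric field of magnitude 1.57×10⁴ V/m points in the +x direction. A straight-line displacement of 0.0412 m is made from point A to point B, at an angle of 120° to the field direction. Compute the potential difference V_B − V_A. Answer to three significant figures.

Only the component of displacement along E changes the potential: ΔV = −E·d·cosθ.
ΔV = −(1.57×10⁴ V/m)(0.0412 m)cos120° = 323 V.

323 V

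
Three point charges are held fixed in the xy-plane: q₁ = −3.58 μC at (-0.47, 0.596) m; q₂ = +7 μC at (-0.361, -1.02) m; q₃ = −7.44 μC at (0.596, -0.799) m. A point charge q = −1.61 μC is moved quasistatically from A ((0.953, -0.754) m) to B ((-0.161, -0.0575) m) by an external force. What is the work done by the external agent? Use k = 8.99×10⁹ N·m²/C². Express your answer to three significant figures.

-0.180 J

For quasistatic motion the external work equals the change in potential energy: W_ext = qΔV = q(V_B − V_A).
At A: distances to the source charges are 1.96 m, 1.34 m, 0.360 m; V_A = Σ kqᵢ/rᵢ = -1.55×10⁵ V.
At B: distances to the source charges are 0.723 m, 0.983 m, 1.06 m; V_B = Σ kqᵢ/rᵢ = -4.36×10⁴ V.
ΔV = V_B − V_A = 1.12×10⁵ V.
W_ext = qΔV = (-1.61×10⁻⁶ C)(1.12×10⁵ V) = -0.180 J.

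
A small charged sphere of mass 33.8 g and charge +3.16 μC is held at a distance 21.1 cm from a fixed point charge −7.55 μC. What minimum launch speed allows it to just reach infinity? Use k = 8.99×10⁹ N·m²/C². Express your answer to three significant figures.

7.76 m/s

To just escape, total mechanical energy must reach zero at infinity: ½mv²_min + U = 0, so ½mv²_min = −U = |kQq|/r.
|U| = |kQq|/r = (8.99×10⁹ N·m²/C²)(7.55×10⁻⁶)(3.16×10⁻⁶)/(0.211) = 1.02 J.
v_min = √(2|U|/m) = √(2·1.02/0.0338) = 7.76 m/s.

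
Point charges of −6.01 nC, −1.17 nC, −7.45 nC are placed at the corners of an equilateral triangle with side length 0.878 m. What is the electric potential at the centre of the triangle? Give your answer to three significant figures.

-259 V

Electric potential is a scalar, so the contributions from each charge add algebraically: V = Σ kqᵢ/rᵢ.
The distance from each vertex to the centroid is a/√3 = 0.507 m.
V = k[(-6.01×10⁻⁹)/(0.507) + (-1.17×10⁻⁹)/(0.507) + (-7.45×10⁻⁹)/(0.507)] = -259 V.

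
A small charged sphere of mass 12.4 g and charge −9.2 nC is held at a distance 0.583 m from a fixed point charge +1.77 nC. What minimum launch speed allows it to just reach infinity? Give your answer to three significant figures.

6.36×10⁻³ m/s

To just escape, total mechanical energy must reach zero at infinity: ½mv²_min + U = 0, so ½mv²_min = −U = |kQq|/r.
|U| = |kQq|/r = (8.99×10⁹ N·m²/C²)(1.77×10⁻⁹)(9.20×10⁻⁹)/(0.583) = 2.51×10⁻⁷ J.
v_min = √(2|U|/m) = √(2·2.51×10⁻⁷/0.0124) = 6.36×10⁻³ m/s.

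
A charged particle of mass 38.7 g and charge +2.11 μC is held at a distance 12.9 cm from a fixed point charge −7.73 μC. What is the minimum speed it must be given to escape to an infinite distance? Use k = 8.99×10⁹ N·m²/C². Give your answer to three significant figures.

To just escape, total mechanical energy must reach zero at infinity: ½mv²_min + U = 0, so ½mv²_min = −U = |kQq|/r.
|U| = |kQq|/r = (8.99×10⁹ N·m²/C²)(7.73×10⁻⁶)(2.11×10⁻⁶)/(0.129) = 1.14 J.
v_min = √(2|U|/m) = √(2·1.14/0.0387) = 7.66 m/s.

7.66 m/s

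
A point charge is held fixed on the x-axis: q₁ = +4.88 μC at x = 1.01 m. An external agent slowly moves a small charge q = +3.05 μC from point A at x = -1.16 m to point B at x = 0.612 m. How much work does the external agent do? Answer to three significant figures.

For quasistatic motion the external work equals the change in potential energy: W_ext = qΔV = q(V_B − V_A).
At A: distance to the source charge is 2.17 m; V_A = kq₁/r = 2.02×10⁴ V.
At B: distance to the source charge is 0.398 m; V_B = kq₁/r = 1.10×10⁵ V.
ΔV = V_B − V_A = 9.00×10⁴ V.
W_ext = qΔV = (3.05×10⁻⁶ C)(9.00×10⁴ V) = 0.275 J.

0.275 J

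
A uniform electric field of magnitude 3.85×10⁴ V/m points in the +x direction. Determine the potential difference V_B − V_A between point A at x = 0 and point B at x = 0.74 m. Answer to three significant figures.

-2.85×10⁴ V

In a uniform field, potential decreases in the direction of E: V_B − V_A = −E·Δx.
V_B − V_A = −(3.85×10⁴ V/m)(0.740 m) = -2.85×10⁴ V.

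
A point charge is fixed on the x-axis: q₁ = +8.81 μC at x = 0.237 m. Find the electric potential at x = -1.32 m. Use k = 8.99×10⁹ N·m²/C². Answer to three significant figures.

The total potential is the scalar sum of each charge's contribution, V = Σ kqᵢ/rᵢ.
V = k[(8.81×10⁻⁶)/(1.56)] = 5.09×10⁴ V.

5.09×10⁴ V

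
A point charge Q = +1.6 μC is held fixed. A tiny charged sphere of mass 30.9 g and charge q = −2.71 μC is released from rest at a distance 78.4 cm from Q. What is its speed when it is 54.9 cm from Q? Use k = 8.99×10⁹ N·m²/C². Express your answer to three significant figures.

Only the electrostatic force acts, so mechanical energy is conserved: ½mv² = U₁ − U₂ = kQq(1/r₁ − 1/r₂).
U₁ − U₂ = (8.99×10⁹ N·m²/C²)(1.60×10⁻⁶ C)(-2.71×10⁻⁶ C)(1/0.784 − 1/0.549) = 0.0213 J.
v = √(2·0.0213/0.0309) = 1.17 m/s.

1.17 m/s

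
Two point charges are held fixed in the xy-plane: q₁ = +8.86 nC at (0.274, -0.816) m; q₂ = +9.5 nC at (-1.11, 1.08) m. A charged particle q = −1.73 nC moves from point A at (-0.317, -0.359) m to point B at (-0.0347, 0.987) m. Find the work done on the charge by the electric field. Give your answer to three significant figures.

-6.21×10⁻⁸ J

The work done by the electric force is W_field = −ΔU = −q(V_B − V_A) = q(V_A − V_B).
At A: distances to the source charges are 0.747 m, 1.64 m; V_A = Σ kqᵢ/rᵢ = 159 V.
At B: distances to the source charges are 1.83 m, 1.08 m; V_B = Σ kqᵢ/rᵢ = 123 V.
ΔV = V_B − V_A = -35.9 V.
W_field = −qΔV = −(-1.73×10⁻⁹ C)(-35.9 V) = -6.21×10⁻⁸ J.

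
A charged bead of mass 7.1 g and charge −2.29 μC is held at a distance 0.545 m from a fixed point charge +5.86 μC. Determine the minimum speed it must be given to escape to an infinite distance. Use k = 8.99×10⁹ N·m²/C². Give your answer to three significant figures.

To just escape, total mechanical energy must reach zero at infinity: ½mv²_min + U = 0, so ½mv²_min = −U = |kQq|/r.
|U| = |kQq|/r = (8.99×10⁹ N·m²/C²)(5.86×10⁻⁶)(2.29×10⁻⁶)/(0.545) = 0.221 J.
v_min = √(2|U|/m) = √(2·0.221/7.10×10⁻³) = 7.90 m/s.

7.90 m/s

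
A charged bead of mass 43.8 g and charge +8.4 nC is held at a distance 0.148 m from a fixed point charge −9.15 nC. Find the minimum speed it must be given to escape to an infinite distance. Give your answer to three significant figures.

To just escape, total mechanical energy must reach zero at infinity: ½mv²_min + U = 0, so ½mv²_min = −U = |kQq|/r.
|U| = |kQq|/r = (8.99×10⁹ N·m²/C²)(9.15×10⁻⁹)(8.40×10⁻⁹)/(0.148) = 4.67×10⁻⁶ J.
v_min = √(2|U|/m) = √(2·4.67×10⁻⁶/0.0438) = 0.0146 m/s.

0.0146 m/s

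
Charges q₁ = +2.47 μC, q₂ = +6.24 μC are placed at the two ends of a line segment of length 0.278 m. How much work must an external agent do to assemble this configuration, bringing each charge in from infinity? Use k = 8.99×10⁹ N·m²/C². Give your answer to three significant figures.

The work to assemble the configuration equals its total potential energy, U = Σ kqᵢqⱼ/rᵢⱼ over all pairs.
The separation is r = 0.278 m.
U = (0.498) = 0.498 J.

0.498 J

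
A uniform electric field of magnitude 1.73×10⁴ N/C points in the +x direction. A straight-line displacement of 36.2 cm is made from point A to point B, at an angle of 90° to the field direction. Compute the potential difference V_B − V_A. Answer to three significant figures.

Only the component of displacement along E changes the potential: ΔV = −E·d·cosθ.
ΔV = −(1.73×10⁴ V/m)(0.362 m)cos90° = 0 V.

0 V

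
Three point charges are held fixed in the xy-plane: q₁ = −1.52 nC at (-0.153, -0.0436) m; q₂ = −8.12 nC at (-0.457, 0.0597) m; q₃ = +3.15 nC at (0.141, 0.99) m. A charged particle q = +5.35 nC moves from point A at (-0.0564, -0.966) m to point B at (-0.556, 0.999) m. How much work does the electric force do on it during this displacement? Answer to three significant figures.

-9.49×10⁻⁸ J

The work done by the electric force is W_field = −ΔU = −q(V_B − V_A) = q(V_A − V_B).
At A: distances to the source charges are 0.927 m, 1.10 m, 1.97 m; V_A = Σ kqᵢ/rᵢ = -66.6 V.
At B: distances to the source charges are 1.12 m, 0.945 m, 0.697 m; V_B = Σ kqᵢ/rᵢ = -48.9 V.
ΔV = V_B − V_A = 17.7 V.
W_field = −qΔV = −(5.35×10⁻⁹ C)(17.7 V) = -9.49×10⁻⁸ J.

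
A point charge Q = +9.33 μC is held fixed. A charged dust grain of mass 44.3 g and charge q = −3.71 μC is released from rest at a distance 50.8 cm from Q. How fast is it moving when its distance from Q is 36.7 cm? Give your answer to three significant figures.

3.26 m/s

Only the electrostatic force acts, so mechanical energy is conserved: ½mv² = U₁ − U₂ = kQq(1/r₁ − 1/r₂).
U₁ − U₂ = (8.99×10⁹ N·m²/C²)(9.33×10⁻⁶ C)(-3.71×10⁻⁶ C)(1/0.508 − 1/0.367) = 0.235 J.
v = √(2·0.235/0.0443) = 3.26 m/s.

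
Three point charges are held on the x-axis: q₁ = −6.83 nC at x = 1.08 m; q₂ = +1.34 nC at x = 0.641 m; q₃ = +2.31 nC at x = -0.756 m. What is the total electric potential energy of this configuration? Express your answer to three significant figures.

-2.45×10⁻⁷ J

The assembly work is the sum of pairwise potential energies, U = Σ_{i<j} kqᵢqⱼ/rᵢⱼ.
Pair separations: r₁₂ = 0.439 m, r₁₃ = 1.84 m, r₂₃ = 1.40 m.
U = (-1.87×10⁻⁷) + (-7.73×10⁻⁸) + (1.99×10⁻⁸) = -2.45×10⁻⁷ J.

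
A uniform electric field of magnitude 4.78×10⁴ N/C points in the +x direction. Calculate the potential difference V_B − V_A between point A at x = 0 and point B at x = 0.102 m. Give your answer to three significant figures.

In a uniform field, potential decreases in the direction of E: V_B − V_A = −E·Δx.
V_B − V_A = −(4.78×10⁴ V/m)(0.102 m) = -4880 V.

-4880 V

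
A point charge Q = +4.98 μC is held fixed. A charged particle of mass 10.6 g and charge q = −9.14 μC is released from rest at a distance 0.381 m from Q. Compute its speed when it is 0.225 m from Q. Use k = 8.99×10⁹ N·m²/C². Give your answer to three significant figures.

Only the electrostatic force acts, so mechanical energy is conserved: ½mv² = U₁ − U₂ = kQq(1/r₁ − 1/r₂).
U₁ − U₂ = (8.99×10⁹ N·m²/C²)(4.98×10⁻⁶ C)(-9.14×10⁻⁶ C)(1/0.381 − 1/0.225) = 0.745 J.
v = √(2·0.745/0.0106) = 11.9 m/s.

11.9 m/s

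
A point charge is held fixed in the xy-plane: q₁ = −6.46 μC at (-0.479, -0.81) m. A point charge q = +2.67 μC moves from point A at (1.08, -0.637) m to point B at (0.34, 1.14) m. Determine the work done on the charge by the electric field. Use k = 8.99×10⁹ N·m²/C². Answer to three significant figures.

-0.0255 J

The work done by the electric force is W_field = −ΔU = −q(V_B − V_A) = q(V_A − V_B).
At A: distance to the source charge is 1.57 m; V_A = kq₁/r = -3.70×10⁴ V.
At B: distance to the source charge is 2.12 m; V_B = kq₁/r = -2.75×10⁴ V.
ΔV = V_B − V_A = 9570 V.
W_field = −qΔV = −(2.67×10⁻⁶ C)(9570 V) = -0.0255 J.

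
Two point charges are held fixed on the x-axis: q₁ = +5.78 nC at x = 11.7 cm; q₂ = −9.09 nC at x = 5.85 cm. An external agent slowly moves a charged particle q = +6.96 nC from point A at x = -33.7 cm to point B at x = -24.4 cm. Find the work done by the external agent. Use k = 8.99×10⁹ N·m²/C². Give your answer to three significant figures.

For quasistatic motion the external work equals the change in potential energy: W_ext = qΔV = q(V_B − V_A).
At A: distances to the source charges are 0.454 m, 0.396 m; V_A = Σ kqᵢ/rᵢ = -92.2 V.
At B: distances to the source charges are 0.361 m, 0.302 m; V_B = Σ kqᵢ/rᵢ = -126 V.
ΔV = V_B − V_A = -34.0 V.
W_ext = qΔV = (6.96×10⁻⁹ C)(-34.0 V) = -2.37×10⁻⁷ J.

-2.37×10⁻⁷ J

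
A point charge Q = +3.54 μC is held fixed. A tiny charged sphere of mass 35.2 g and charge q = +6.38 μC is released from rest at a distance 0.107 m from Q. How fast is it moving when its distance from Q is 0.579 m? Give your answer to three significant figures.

Only the electrostatic force acts, so mechanical energy is conserved: ½mv² = U₁ − U₂ = kQq(1/r₁ − 1/r₂).
U₁ − U₂ = (8.99×10⁹ N·m²/C²)(3.54×10⁻⁶ C)(6.38×10⁻⁶ C)(1/0.107 − 1/0.579) = 1.55 J.
v = √(2·1.55/0.0352) = 9.38 m/s.

9.38 m/s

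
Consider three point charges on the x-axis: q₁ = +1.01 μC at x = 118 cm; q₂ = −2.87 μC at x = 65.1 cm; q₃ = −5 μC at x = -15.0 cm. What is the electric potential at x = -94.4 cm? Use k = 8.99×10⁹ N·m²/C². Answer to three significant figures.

Electric potential is a scalar, so the contributions from each charge add algebraically: V = Σ kqᵢ/rᵢ.
Distances from the field point to each charge: r₁ = 2.12 m, r₂ = 1.59 m, r₃ = 0.794 m.
V = k[(1.01×10⁻⁶)/(2.12) + (-2.87×10⁻⁶)/(1.59) + (-5.00×10⁻⁶)/(0.794)] = -6.85×10⁴ V.

-6.85×10⁴ V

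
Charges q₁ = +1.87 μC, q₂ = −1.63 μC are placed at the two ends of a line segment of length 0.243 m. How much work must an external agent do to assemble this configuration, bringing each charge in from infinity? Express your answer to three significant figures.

The work to assemble the configuration equals its total potential energy, U = Σ kqᵢqⱼ/rᵢⱼ over all pairs.
The separation is r = 0.243 m.
U = (-0.113) = -0.113 J.

-0.113 J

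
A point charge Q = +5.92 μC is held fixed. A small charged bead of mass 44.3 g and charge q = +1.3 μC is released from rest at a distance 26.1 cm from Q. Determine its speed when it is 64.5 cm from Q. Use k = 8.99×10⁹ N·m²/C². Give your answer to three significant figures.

2.67 m/s

Only the electrostatic force acts, so mechanical energy is conserved: ½mv² = U₁ − U₂ = kQq(1/r₁ − 1/r₂).
U₁ − U₂ = (8.99×10⁹ N·m²/C²)(5.92×10⁻⁶ C)(1.30×10⁻⁶ C)(1/0.261 − 1/0.645) = 0.158 J.
v = √(2·0.158/0.0443) = 2.67 m/s.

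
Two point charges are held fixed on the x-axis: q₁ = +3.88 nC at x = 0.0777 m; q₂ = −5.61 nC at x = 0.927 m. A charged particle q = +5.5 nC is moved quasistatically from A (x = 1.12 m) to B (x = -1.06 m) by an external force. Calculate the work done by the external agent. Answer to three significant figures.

For quasistatic motion the external work equals the change in potential energy: W_ext = qΔV = q(V_B − V_A).
At A: distances to the source charges are 1.04 m, 0.193 m; V_A = Σ kqᵢ/rᵢ = -228 V.
At B: distances to the source charges are 1.14 m, 1.99 m; V_B = Σ kqᵢ/rᵢ = 5.28 V.
ΔV = V_B − V_A = 233 V.
W_ext = qΔV = (5.50×10⁻⁹ C)(233 V) = 1.28×10⁻⁶ J.

1.28×10⁻⁶ J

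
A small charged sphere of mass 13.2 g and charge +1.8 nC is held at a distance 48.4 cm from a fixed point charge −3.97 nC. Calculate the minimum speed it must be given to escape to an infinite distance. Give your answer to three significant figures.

To just escape, total mechanical energy must reach zero at infinity: ½mv²_min + U = 0, so ½mv²_min = −U = |kQq|/r.
|U| = |kQq|/r = (8.99×10⁹ N·m²/C²)(3.97×10⁻⁹)(1.80×10⁻⁹)/(0.484) = 1.33×10⁻⁷ J.
v_min = √(2|U|/m) = √(2·1.33×10⁻⁷/0.0132) = 4.48×10⁻³ m/s.

4.48×10⁻³ m/s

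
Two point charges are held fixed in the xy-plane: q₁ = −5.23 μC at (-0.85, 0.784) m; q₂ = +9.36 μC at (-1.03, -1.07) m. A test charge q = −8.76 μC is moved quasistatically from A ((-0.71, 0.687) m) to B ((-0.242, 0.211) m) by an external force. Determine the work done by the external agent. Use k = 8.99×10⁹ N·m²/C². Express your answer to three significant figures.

-2.00 J

For quasistatic motion the external work equals the change in potential energy: W_ext = qΔV = q(V_B − V_A).
At A: distances to the source charges are 0.170 m, 1.79 m; V_A = Σ kqᵢ/rᵢ = -2.29×10⁵ V.
At B: distances to the source charges are 0.835 m, 1.50 m; V_B = Σ kqᵢ/rᵢ = -328 V.
ΔV = V_B − V_A = 2.29×10⁵ V.
W_ext = qΔV = (-8.76×10⁻⁶ C)(2.29×10⁵ V) = -2.00 J.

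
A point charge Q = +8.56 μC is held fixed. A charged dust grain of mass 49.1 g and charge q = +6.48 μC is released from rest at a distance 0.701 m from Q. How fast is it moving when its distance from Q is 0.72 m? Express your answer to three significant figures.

0.874 m/s

Only the electrostatic force acts, so mechanical energy is conserved: ½mv² = U₁ − U₂ = kQq(1/r₁ − 1/r₂).
U₁ − U₂ = (8.99×10⁹ N·m²/C²)(8.56×10⁻⁶ C)(6.48×10⁻⁶ C)(1/0.701 − 1/0.720) = 0.0188 J.
v = √(2·0.0188/0.0491) = 0.874 m/s.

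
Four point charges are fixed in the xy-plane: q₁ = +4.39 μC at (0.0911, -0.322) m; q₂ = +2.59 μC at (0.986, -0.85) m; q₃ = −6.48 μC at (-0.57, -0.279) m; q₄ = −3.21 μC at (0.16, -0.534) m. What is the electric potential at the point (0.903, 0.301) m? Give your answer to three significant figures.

-3880 V

The total potential is the scalar sum of each charge's contribution, V = Σ kqᵢ/rᵢ.
Distances from the field point to each charge: r₁ = 1.02 m, r₂ = 1.15 m, r₃ = 1.58 m, r₄ = 1.12 m.
V = k[(4.39×10⁻⁶)/(1.02) + (2.59×10⁻⁶)/(1.15) + (-6.48×10⁻⁶)/(1.58) + (-3.21×10⁻⁶)/(1.12)] = -3880 V.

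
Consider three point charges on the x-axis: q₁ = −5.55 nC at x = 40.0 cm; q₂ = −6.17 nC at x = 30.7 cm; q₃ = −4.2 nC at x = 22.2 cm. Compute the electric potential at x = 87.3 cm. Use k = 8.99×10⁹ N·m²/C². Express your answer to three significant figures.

-261 V

The total potential is the scalar sum of each charge's contribution, V = Σ kqᵢ/rᵢ.
Distances from the field point to each charge: r₁ = 0.473 m, r₂ = 0.566 m, r₃ = 0.651 m.
V = k[(-5.55×10⁻⁹)/(0.473) + (-6.17×10⁻⁹)/(0.566) + (-4.20×10⁻⁹)/(0.651)] = -261 V.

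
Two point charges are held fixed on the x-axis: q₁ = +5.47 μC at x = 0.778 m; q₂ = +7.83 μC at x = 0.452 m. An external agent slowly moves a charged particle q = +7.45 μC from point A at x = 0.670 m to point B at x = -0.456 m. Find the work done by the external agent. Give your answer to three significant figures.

-4.92 J

For quasistatic motion the external work equals the change in potential energy: W_ext = qΔV = q(V_B − V_A).
At A: distances to the source charges are 0.108 m, 0.218 m; V_A = Σ kqᵢ/rᵢ = 7.78×10⁵ V.
At B: distances to the source charges are 1.23 m, 0.908 m; V_B = Σ kqᵢ/rᵢ = 1.17×10⁵ V.
ΔV = V_B − V_A = -6.61×10⁵ V.
W_ext = qΔV = (7.45×10⁻⁶ C)(-6.61×10⁵ V) = -4.92 J.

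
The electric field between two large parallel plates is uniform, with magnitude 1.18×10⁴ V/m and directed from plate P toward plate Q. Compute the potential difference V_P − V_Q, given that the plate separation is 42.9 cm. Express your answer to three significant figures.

In a uniform field, potential decreases in the direction of E: ΔV = −E·d for a displacement d parallel to E.
Going from Q to P is a displacement of 42.9 cm opposite to the field, so V_P − V_Q = +Ed = 5060 V.

5060 V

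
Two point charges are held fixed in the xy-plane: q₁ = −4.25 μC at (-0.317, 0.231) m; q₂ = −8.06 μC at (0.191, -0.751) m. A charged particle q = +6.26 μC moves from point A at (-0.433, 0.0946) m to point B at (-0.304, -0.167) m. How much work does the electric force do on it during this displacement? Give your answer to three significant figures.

-0.574 J

The work done by the electric force is W_field = −ΔU = −q(V_B − V_A) = q(V_A − V_B).
At A: distances to the source charges are 0.179 m, 1.05 m; V_A = Σ kqᵢ/rᵢ = -2.82×10⁵ V.
At B: distances to the source charges are 0.398 m, 0.766 m; V_B = Σ kqᵢ/rᵢ = -1.91×10⁵ V.
ΔV = V_B − V_A = 9.17×10⁴ V.
W_field = −qΔV = −(6.26×10⁻⁶ C)(9.17×10⁴ V) = -0.574 J.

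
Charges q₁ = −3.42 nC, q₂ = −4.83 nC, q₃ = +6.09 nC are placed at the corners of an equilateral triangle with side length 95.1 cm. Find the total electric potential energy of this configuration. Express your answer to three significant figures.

The work to assemble the configuration equals its total potential energy, U = Σ kqᵢqⱼ/rᵢⱼ over all pairs.
All three pair separations equal the side length, 0.951 m.
U = (1.56×10⁻⁷) + (-1.97×10⁻⁷) + (-2.78×10⁻⁷) = -3.19×10⁻⁷ J.

-3.19×10⁻⁷ J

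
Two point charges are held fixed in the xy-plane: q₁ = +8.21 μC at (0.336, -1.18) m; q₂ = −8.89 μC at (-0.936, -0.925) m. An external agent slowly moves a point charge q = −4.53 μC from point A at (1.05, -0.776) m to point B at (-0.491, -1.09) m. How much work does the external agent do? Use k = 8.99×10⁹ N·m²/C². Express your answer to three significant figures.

For quasistatic motion the external work equals the change in potential energy: W_ext = qΔV = q(V_B − V_A).
At A: distances to the source charges are 0.820 m, 1.99 m; V_A = Σ kqᵢ/rᵢ = 4.98×10⁴ V.
At B: distances to the source charges are 0.832 m, 0.475 m; V_B = Σ kqᵢ/rᵢ = -7.97×10⁴ V.
ΔV = V_B − V_A = -1.30×10⁵ V.
W_ext = qΔV = (-4.53×10⁻⁶ C)(-1.30×10⁵ V) = 0.587 J.

0.587 J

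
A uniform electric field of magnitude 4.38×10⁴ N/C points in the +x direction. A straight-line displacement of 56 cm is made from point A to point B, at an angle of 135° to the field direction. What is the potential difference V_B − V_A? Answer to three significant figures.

Only the component of displacement along E changes the potential: ΔV = −E·d·cosθ.
ΔV = −(4.38×10⁴ V/m)(0.560 m)cos135° = 1.73×10⁴ V.

1.73×10⁴ V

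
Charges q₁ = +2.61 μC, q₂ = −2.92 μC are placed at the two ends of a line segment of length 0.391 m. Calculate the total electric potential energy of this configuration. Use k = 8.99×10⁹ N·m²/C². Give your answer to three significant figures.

-0.175 J

The work to assemble the configuration equals its total potential energy, U = Σ kqᵢqⱼ/rᵢⱼ over all pairs.
The separation is r = 0.391 m.
U = (-0.175) = -0.175 J.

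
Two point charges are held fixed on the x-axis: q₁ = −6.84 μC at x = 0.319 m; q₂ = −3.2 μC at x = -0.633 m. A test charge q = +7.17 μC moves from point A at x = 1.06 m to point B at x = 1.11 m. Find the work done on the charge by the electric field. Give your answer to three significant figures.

-0.0411 J

The work done by the electric force is W_field = −ΔU = −q(V_B − V_A) = q(V_A − V_B).
At A: distances to the source charges are 0.741 m, 1.69 m; V_A = Σ kqᵢ/rᵢ = -1.00×10⁵ V.
At B: distances to the source charges are 0.791 m, 1.74 m; V_B = Σ kqᵢ/rᵢ = -9.42×10⁴ V.
ΔV = V_B − V_A = 5730 V.
W_field = −qΔV = −(7.17×10⁻⁶ C)(5730 V) = -0.0411 J.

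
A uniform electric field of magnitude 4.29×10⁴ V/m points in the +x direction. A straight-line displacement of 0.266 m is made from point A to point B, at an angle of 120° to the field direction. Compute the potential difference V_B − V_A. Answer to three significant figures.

5710 V

Only the component of displacement along E changes the potential: ΔV = −E·d·cosθ.
ΔV = −(4.29×10⁴ V/m)(0.266 m)cos120° = 5710 V.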